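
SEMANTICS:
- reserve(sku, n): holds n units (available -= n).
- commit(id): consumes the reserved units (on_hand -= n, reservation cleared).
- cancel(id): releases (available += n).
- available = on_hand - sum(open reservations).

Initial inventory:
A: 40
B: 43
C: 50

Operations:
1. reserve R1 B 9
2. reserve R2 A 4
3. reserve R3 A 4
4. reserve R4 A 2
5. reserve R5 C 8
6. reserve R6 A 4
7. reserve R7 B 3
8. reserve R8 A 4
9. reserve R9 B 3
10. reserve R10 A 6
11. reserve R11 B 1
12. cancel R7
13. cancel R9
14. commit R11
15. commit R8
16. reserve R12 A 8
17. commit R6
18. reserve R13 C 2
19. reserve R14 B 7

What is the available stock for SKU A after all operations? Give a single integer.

Step 1: reserve R1 B 9 -> on_hand[A=40 B=43 C=50] avail[A=40 B=34 C=50] open={R1}
Step 2: reserve R2 A 4 -> on_hand[A=40 B=43 C=50] avail[A=36 B=34 C=50] open={R1,R2}
Step 3: reserve R3 A 4 -> on_hand[A=40 B=43 C=50] avail[A=32 B=34 C=50] open={R1,R2,R3}
Step 4: reserve R4 A 2 -> on_hand[A=40 B=43 C=50] avail[A=30 B=34 C=50] open={R1,R2,R3,R4}
Step 5: reserve R5 C 8 -> on_hand[A=40 B=43 C=50] avail[A=30 B=34 C=42] open={R1,R2,R3,R4,R5}
Step 6: reserve R6 A 4 -> on_hand[A=40 B=43 C=50] avail[A=26 B=34 C=42] open={R1,R2,R3,R4,R5,R6}
Step 7: reserve R7 B 3 -> on_hand[A=40 B=43 C=50] avail[A=26 B=31 C=42] open={R1,R2,R3,R4,R5,R6,R7}
Step 8: reserve R8 A 4 -> on_hand[A=40 B=43 C=50] avail[A=22 B=31 C=42] open={R1,R2,R3,R4,R5,R6,R7,R8}
Step 9: reserve R9 B 3 -> on_hand[A=40 B=43 C=50] avail[A=22 B=28 C=42] open={R1,R2,R3,R4,R5,R6,R7,R8,R9}
Step 10: reserve R10 A 6 -> on_hand[A=40 B=43 C=50] avail[A=16 B=28 C=42] open={R1,R10,R2,R3,R4,R5,R6,R7,R8,R9}
Step 11: reserve R11 B 1 -> on_hand[A=40 B=43 C=50] avail[A=16 B=27 C=42] open={R1,R10,R11,R2,R3,R4,R5,R6,R7,R8,R9}
Step 12: cancel R7 -> on_hand[A=40 B=43 C=50] avail[A=16 B=30 C=42] open={R1,R10,R11,R2,R3,R4,R5,R6,R8,R9}
Step 13: cancel R9 -> on_hand[A=40 B=43 C=50] avail[A=16 B=33 C=42] open={R1,R10,R11,R2,R3,R4,R5,R6,R8}
Step 14: commit R11 -> on_hand[A=40 B=42 C=50] avail[A=16 B=33 C=42] open={R1,R10,R2,R3,R4,R5,R6,R8}
Step 15: commit R8 -> on_hand[A=36 B=42 C=50] avail[A=16 B=33 C=42] open={R1,R10,R2,R3,R4,R5,R6}
Step 16: reserve R12 A 8 -> on_hand[A=36 B=42 C=50] avail[A=8 B=33 C=42] open={R1,R10,R12,R2,R3,R4,R5,R6}
Step 17: commit R6 -> on_hand[A=32 B=42 C=50] avail[A=8 B=33 C=42] open={R1,R10,R12,R2,R3,R4,R5}
Step 18: reserve R13 C 2 -> on_hand[A=32 B=42 C=50] avail[A=8 B=33 C=40] open={R1,R10,R12,R13,R2,R3,R4,R5}
Step 19: reserve R14 B 7 -> on_hand[A=32 B=42 C=50] avail[A=8 B=26 C=40] open={R1,R10,R12,R13,R14,R2,R3,R4,R5}
Final available[A] = 8

Answer: 8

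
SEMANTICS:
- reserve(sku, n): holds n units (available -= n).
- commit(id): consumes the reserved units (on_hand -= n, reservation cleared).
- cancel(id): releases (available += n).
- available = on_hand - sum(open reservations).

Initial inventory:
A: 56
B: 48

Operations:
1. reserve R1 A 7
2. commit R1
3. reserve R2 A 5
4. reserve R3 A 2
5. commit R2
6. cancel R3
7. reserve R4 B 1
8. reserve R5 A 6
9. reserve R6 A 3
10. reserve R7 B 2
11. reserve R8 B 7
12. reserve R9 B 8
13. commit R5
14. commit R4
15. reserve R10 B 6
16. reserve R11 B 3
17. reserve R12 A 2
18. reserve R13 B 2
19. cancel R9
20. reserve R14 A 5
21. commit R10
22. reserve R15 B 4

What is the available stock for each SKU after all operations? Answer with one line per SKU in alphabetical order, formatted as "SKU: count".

Step 1: reserve R1 A 7 -> on_hand[A=56 B=48] avail[A=49 B=48] open={R1}
Step 2: commit R1 -> on_hand[A=49 B=48] avail[A=49 B=48] open={}
Step 3: reserve R2 A 5 -> on_hand[A=49 B=48] avail[A=44 B=48] open={R2}
Step 4: reserve R3 A 2 -> on_hand[A=49 B=48] avail[A=42 B=48] open={R2,R3}
Step 5: commit R2 -> on_hand[A=44 B=48] avail[A=42 B=48] open={R3}
Step 6: cancel R3 -> on_hand[A=44 B=48] avail[A=44 B=48] open={}
Step 7: reserve R4 B 1 -> on_hand[A=44 B=48] avail[A=44 B=47] open={R4}
Step 8: reserve R5 A 6 -> on_hand[A=44 B=48] avail[A=38 B=47] open={R4,R5}
Step 9: reserve R6 A 3 -> on_hand[A=44 B=48] avail[A=35 B=47] open={R4,R5,R6}
Step 10: reserve R7 B 2 -> on_hand[A=44 B=48] avail[A=35 B=45] open={R4,R5,R6,R7}
Step 11: reserve R8 B 7 -> on_hand[A=44 B=48] avail[A=35 B=38] open={R4,R5,R6,R7,R8}
Step 12: reserve R9 B 8 -> on_hand[A=44 B=48] avail[A=35 B=30] open={R4,R5,R6,R7,R8,R9}
Step 13: commit R5 -> on_hand[A=38 B=48] avail[A=35 B=30] open={R4,R6,R7,R8,R9}
Step 14: commit R4 -> on_hand[A=38 B=47] avail[A=35 B=30] open={R6,R7,R8,R9}
Step 15: reserve R10 B 6 -> on_hand[A=38 B=47] avail[A=35 B=24] open={R10,R6,R7,R8,R9}
Step 16: reserve R11 B 3 -> on_hand[A=38 B=47] avail[A=35 B=21] open={R10,R11,R6,R7,R8,R9}
Step 17: reserve R12 A 2 -> on_hand[A=38 B=47] avail[A=33 B=21] open={R10,R11,R12,R6,R7,R8,R9}
Step 18: reserve R13 B 2 -> on_hand[A=38 B=47] avail[A=33 B=19] open={R10,R11,R12,R13,R6,R7,R8,R9}
Step 19: cancel R9 -> on_hand[A=38 B=47] avail[A=33 B=27] open={R10,R11,R12,R13,R6,R7,R8}
Step 20: reserve R14 A 5 -> on_hand[A=38 B=47] avail[A=28 B=27] open={R10,R11,R12,R13,R14,R6,R7,R8}
Step 21: commit R10 -> on_hand[A=38 B=41] avail[A=28 B=27] open={R11,R12,R13,R14,R6,R7,R8}
Step 22: reserve R15 B 4 -> on_hand[A=38 B=41] avail[A=28 B=23] open={R11,R12,R13,R14,R15,R6,R7,R8}

Answer: A: 28
B: 23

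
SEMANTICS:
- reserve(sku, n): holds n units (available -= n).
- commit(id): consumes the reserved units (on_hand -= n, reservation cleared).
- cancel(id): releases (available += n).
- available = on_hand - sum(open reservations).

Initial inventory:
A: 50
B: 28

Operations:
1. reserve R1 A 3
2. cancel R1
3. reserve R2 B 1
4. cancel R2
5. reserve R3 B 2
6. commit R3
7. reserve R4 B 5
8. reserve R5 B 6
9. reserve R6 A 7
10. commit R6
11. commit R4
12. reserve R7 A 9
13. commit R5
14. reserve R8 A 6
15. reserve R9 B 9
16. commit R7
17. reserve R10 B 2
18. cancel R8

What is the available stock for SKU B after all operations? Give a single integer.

Step 1: reserve R1 A 3 -> on_hand[A=50 B=28] avail[A=47 B=28] open={R1}
Step 2: cancel R1 -> on_hand[A=50 B=28] avail[A=50 B=28] open={}
Step 3: reserve R2 B 1 -> on_hand[A=50 B=28] avail[A=50 B=27] open={R2}
Step 4: cancel R2 -> on_hand[A=50 B=28] avail[A=50 B=28] open={}
Step 5: reserve R3 B 2 -> on_hand[A=50 B=28] avail[A=50 B=26] open={R3}
Step 6: commit R3 -> on_hand[A=50 B=26] avail[A=50 B=26] open={}
Step 7: reserve R4 B 5 -> on_hand[A=50 B=26] avail[A=50 B=21] open={R4}
Step 8: reserve R5 B 6 -> on_hand[A=50 B=26] avail[A=50 B=15] open={R4,R5}
Step 9: reserve R6 A 7 -> on_hand[A=50 B=26] avail[A=43 B=15] open={R4,R5,R6}
Step 10: commit R6 -> on_hand[A=43 B=26] avail[A=43 B=15] open={R4,R5}
Step 11: commit R4 -> on_hand[A=43 B=21] avail[A=43 B=15] open={R5}
Step 12: reserve R7 A 9 -> on_hand[A=43 B=21] avail[A=34 B=15] open={R5,R7}
Step 13: commit R5 -> on_hand[A=43 B=15] avail[A=34 B=15] open={R7}
Step 14: reserve R8 A 6 -> on_hand[A=43 B=15] avail[A=28 B=15] open={R7,R8}
Step 15: reserve R9 B 9 -> on_hand[A=43 B=15] avail[A=28 B=6] open={R7,R8,R9}
Step 16: commit R7 -> on_hand[A=34 B=15] avail[A=28 B=6] open={R8,R9}
Step 17: reserve R10 B 2 -> on_hand[A=34 B=15] avail[A=28 B=4] open={R10,R8,R9}
Step 18: cancel R8 -> on_hand[A=34 B=15] avail[A=34 B=4] open={R10,R9}
Final available[B] = 4

Answer: 4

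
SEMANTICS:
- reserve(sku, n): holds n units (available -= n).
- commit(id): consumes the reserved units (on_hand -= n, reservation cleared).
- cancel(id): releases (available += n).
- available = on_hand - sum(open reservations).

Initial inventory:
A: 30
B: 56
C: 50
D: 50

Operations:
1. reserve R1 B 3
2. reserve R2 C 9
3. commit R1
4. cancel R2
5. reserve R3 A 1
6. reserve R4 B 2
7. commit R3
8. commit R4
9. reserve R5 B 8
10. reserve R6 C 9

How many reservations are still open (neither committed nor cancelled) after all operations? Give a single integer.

Answer: 2

Derivation:
Step 1: reserve R1 B 3 -> on_hand[A=30 B=56 C=50 D=50] avail[A=30 B=53 C=50 D=50] open={R1}
Step 2: reserve R2 C 9 -> on_hand[A=30 B=56 C=50 D=50] avail[A=30 B=53 C=41 D=50] open={R1,R2}
Step 3: commit R1 -> on_hand[A=30 B=53 C=50 D=50] avail[A=30 B=53 C=41 D=50] open={R2}
Step 4: cancel R2 -> on_hand[A=30 B=53 C=50 D=50] avail[A=30 B=53 C=50 D=50] open={}
Step 5: reserve R3 A 1 -> on_hand[A=30 B=53 C=50 D=50] avail[A=29 B=53 C=50 D=50] open={R3}
Step 6: reserve R4 B 2 -> on_hand[A=30 B=53 C=50 D=50] avail[A=29 B=51 C=50 D=50] open={R3,R4}
Step 7: commit R3 -> on_hand[A=29 B=53 C=50 D=50] avail[A=29 B=51 C=50 D=50] open={R4}
Step 8: commit R4 -> on_hand[A=29 B=51 C=50 D=50] avail[A=29 B=51 C=50 D=50] open={}
Step 9: reserve R5 B 8 -> on_hand[A=29 B=51 C=50 D=50] avail[A=29 B=43 C=50 D=50] open={R5}
Step 10: reserve R6 C 9 -> on_hand[A=29 B=51 C=50 D=50] avail[A=29 B=43 C=41 D=50] open={R5,R6}
Open reservations: ['R5', 'R6'] -> 2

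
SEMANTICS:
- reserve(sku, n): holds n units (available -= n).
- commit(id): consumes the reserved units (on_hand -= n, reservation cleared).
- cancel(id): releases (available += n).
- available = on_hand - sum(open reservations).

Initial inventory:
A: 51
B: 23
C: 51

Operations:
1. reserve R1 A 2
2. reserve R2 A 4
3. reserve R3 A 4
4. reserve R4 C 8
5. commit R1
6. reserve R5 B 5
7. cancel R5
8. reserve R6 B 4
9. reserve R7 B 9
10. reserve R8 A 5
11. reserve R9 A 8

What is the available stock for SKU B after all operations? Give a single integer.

Step 1: reserve R1 A 2 -> on_hand[A=51 B=23 C=51] avail[A=49 B=23 C=51] open={R1}
Step 2: reserve R2 A 4 -> on_hand[A=51 B=23 C=51] avail[A=45 B=23 C=51] open={R1,R2}
Step 3: reserve R3 A 4 -> on_hand[A=51 B=23 C=51] avail[A=41 B=23 C=51] open={R1,R2,R3}
Step 4: reserve R4 C 8 -> on_hand[A=51 B=23 C=51] avail[A=41 B=23 C=43] open={R1,R2,R3,R4}
Step 5: commit R1 -> on_hand[A=49 B=23 C=51] avail[A=41 B=23 C=43] open={R2,R3,R4}
Step 6: reserve R5 B 5 -> on_hand[A=49 B=23 C=51] avail[A=41 B=18 C=43] open={R2,R3,R4,R5}
Step 7: cancel R5 -> on_hand[A=49 B=23 C=51] avail[A=41 B=23 C=43] open={R2,R3,R4}
Step 8: reserve R6 B 4 -> on_hand[A=49 B=23 C=51] avail[A=41 B=19 C=43] open={R2,R3,R4,R6}
Step 9: reserve R7 B 9 -> on_hand[A=49 B=23 C=51] avail[A=41 B=10 C=43] open={R2,R3,R4,R6,R7}
Step 10: reserve R8 A 5 -> on_hand[A=49 B=23 C=51] avail[A=36 B=10 C=43] open={R2,R3,R4,R6,R7,R8}
Step 11: reserve R9 A 8 -> on_hand[A=49 B=23 C=51] avail[A=28 B=10 C=43] open={R2,R3,R4,R6,R7,R8,R9}
Final available[B] = 10

Answer: 10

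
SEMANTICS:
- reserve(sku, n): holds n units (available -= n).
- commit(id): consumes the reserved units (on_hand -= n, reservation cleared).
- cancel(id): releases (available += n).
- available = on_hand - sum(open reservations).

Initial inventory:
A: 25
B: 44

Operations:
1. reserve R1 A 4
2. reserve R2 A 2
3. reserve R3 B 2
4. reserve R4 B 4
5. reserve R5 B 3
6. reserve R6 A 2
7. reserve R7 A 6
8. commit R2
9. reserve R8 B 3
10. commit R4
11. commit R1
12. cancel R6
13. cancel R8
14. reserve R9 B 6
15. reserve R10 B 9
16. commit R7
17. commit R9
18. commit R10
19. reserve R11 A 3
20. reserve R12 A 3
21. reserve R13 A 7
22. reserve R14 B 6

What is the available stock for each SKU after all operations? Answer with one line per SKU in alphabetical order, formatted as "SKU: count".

Step 1: reserve R1 A 4 -> on_hand[A=25 B=44] avail[A=21 B=44] open={R1}
Step 2: reserve R2 A 2 -> on_hand[A=25 B=44] avail[A=19 B=44] open={R1,R2}
Step 3: reserve R3 B 2 -> on_hand[A=25 B=44] avail[A=19 B=42] open={R1,R2,R3}
Step 4: reserve R4 B 4 -> on_hand[A=25 B=44] avail[A=19 B=38] open={R1,R2,R3,R4}
Step 5: reserve R5 B 3 -> on_hand[A=25 B=44] avail[A=19 B=35] open={R1,R2,R3,R4,R5}
Step 6: reserve R6 A 2 -> on_hand[A=25 B=44] avail[A=17 B=35] open={R1,R2,R3,R4,R5,R6}
Step 7: reserve R7 A 6 -> on_hand[A=25 B=44] avail[A=11 B=35] open={R1,R2,R3,R4,R5,R6,R7}
Step 8: commit R2 -> on_hand[A=23 B=44] avail[A=11 B=35] open={R1,R3,R4,R5,R6,R7}
Step 9: reserve R8 B 3 -> on_hand[A=23 B=44] avail[A=11 B=32] open={R1,R3,R4,R5,R6,R7,R8}
Step 10: commit R4 -> on_hand[A=23 B=40] avail[A=11 B=32] open={R1,R3,R5,R6,R7,R8}
Step 11: commit R1 -> on_hand[A=19 B=40] avail[A=11 B=32] open={R3,R5,R6,R7,R8}
Step 12: cancel R6 -> on_hand[A=19 B=40] avail[A=13 B=32] open={R3,R5,R7,R8}
Step 13: cancel R8 -> on_hand[A=19 B=40] avail[A=13 B=35] open={R3,R5,R7}
Step 14: reserve R9 B 6 -> on_hand[A=19 B=40] avail[A=13 B=29] open={R3,R5,R7,R9}
Step 15: reserve R10 B 9 -> on_hand[A=19 B=40] avail[A=13 B=20] open={R10,R3,R5,R7,R9}
Step 16: commit R7 -> on_hand[A=13 B=40] avail[A=13 B=20] open={R10,R3,R5,R9}
Step 17: commit R9 -> on_hand[A=13 B=34] avail[A=13 B=20] open={R10,R3,R5}
Step 18: commit R10 -> on_hand[A=13 B=25] avail[A=13 B=20] open={R3,R5}
Step 19: reserve R11 A 3 -> on_hand[A=13 B=25] avail[A=10 B=20] open={R11,R3,R5}
Step 20: reserve R12 A 3 -> on_hand[A=13 B=25] avail[A=7 B=20] open={R11,R12,R3,R5}
Step 21: reserve R13 A 7 -> on_hand[A=13 B=25] avail[A=0 B=20] open={R11,R12,R13,R3,R5}
Step 22: reserve R14 B 6 -> on_hand[A=13 B=25] avail[A=0 B=14] open={R11,R12,R13,R14,R3,R5}

Answer: A: 0
B: 14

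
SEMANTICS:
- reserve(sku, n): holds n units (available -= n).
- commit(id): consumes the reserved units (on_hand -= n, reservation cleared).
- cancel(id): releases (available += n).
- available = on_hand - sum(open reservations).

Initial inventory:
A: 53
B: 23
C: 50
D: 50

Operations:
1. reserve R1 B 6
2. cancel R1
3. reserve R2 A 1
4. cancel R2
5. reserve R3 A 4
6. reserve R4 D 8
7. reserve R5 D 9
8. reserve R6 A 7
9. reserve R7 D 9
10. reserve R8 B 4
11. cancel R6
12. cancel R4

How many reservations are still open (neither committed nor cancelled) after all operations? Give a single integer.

Step 1: reserve R1 B 6 -> on_hand[A=53 B=23 C=50 D=50] avail[A=53 B=17 C=50 D=50] open={R1}
Step 2: cancel R1 -> on_hand[A=53 B=23 C=50 D=50] avail[A=53 B=23 C=50 D=50] open={}
Step 3: reserve R2 A 1 -> on_hand[A=53 B=23 C=50 D=50] avail[A=52 B=23 C=50 D=50] open={R2}
Step 4: cancel R2 -> on_hand[A=53 B=23 C=50 D=50] avail[A=53 B=23 C=50 D=50] open={}
Step 5: reserve R3 A 4 -> on_hand[A=53 B=23 C=50 D=50] avail[A=49 B=23 C=50 D=50] open={R3}
Step 6: reserve R4 D 8 -> on_hand[A=53 B=23 C=50 D=50] avail[A=49 B=23 C=50 D=42] open={R3,R4}
Step 7: reserve R5 D 9 -> on_hand[A=53 B=23 C=50 D=50] avail[A=49 B=23 C=50 D=33] open={R3,R4,R5}
Step 8: reserve R6 A 7 -> on_hand[A=53 B=23 C=50 D=50] avail[A=42 B=23 C=50 D=33] open={R3,R4,R5,R6}
Step 9: reserve R7 D 9 -> on_hand[A=53 B=23 C=50 D=50] avail[A=42 B=23 C=50 D=24] open={R3,R4,R5,R6,R7}
Step 10: reserve R8 B 4 -> on_hand[A=53 B=23 C=50 D=50] avail[A=42 B=19 C=50 D=24] open={R3,R4,R5,R6,R7,R8}
Step 11: cancel R6 -> on_hand[A=53 B=23 C=50 D=50] avail[A=49 B=19 C=50 D=24] open={R3,R4,R5,R7,R8}
Step 12: cancel R4 -> on_hand[A=53 B=23 C=50 D=50] avail[A=49 B=19 C=50 D=32] open={R3,R5,R7,R8}
Open reservations: ['R3', 'R5', 'R7', 'R8'] -> 4

Answer: 4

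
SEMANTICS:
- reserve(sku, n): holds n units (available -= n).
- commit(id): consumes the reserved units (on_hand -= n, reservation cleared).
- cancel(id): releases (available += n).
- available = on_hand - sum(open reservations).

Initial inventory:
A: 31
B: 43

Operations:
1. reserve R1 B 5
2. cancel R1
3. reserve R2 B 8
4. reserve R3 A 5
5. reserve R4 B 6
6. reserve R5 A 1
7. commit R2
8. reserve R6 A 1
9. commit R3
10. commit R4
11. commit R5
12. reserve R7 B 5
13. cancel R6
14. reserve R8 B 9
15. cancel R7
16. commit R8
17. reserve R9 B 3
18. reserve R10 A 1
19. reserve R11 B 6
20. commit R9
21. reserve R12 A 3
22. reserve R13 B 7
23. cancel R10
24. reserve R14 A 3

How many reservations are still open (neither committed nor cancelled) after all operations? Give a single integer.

Step 1: reserve R1 B 5 -> on_hand[A=31 B=43] avail[A=31 B=38] open={R1}
Step 2: cancel R1 -> on_hand[A=31 B=43] avail[A=31 B=43] open={}
Step 3: reserve R2 B 8 -> on_hand[A=31 B=43] avail[A=31 B=35] open={R2}
Step 4: reserve R3 A 5 -> on_hand[A=31 B=43] avail[A=26 B=35] open={R2,R3}
Step 5: reserve R4 B 6 -> on_hand[A=31 B=43] avail[A=26 B=29] open={R2,R3,R4}
Step 6: reserve R5 A 1 -> on_hand[A=31 B=43] avail[A=25 B=29] open={R2,R3,R4,R5}
Step 7: commit R2 -> on_hand[A=31 B=35] avail[A=25 B=29] open={R3,R4,R5}
Step 8: reserve R6 A 1 -> on_hand[A=31 B=35] avail[A=24 B=29] open={R3,R4,R5,R6}
Step 9: commit R3 -> on_hand[A=26 B=35] avail[A=24 B=29] open={R4,R5,R6}
Step 10: commit R4 -> on_hand[A=26 B=29] avail[A=24 B=29] open={R5,R6}
Step 11: commit R5 -> on_hand[A=25 B=29] avail[A=24 B=29] open={R6}
Step 12: reserve R7 B 5 -> on_hand[A=25 B=29] avail[A=24 B=24] open={R6,R7}
Step 13: cancel R6 -> on_hand[A=25 B=29] avail[A=25 B=24] open={R7}
Step 14: reserve R8 B 9 -> on_hand[A=25 B=29] avail[A=25 B=15] open={R7,R8}
Step 15: cancel R7 -> on_hand[A=25 B=29] avail[A=25 B=20] open={R8}
Step 16: commit R8 -> on_hand[A=25 B=20] avail[A=25 B=20] open={}
Step 17: reserve R9 B 3 -> on_hand[A=25 B=20] avail[A=25 B=17] open={R9}
Step 18: reserve R10 A 1 -> on_hand[A=25 B=20] avail[A=24 B=17] open={R10,R9}
Step 19: reserve R11 B 6 -> on_hand[A=25 B=20] avail[A=24 B=11] open={R10,R11,R9}
Step 20: commit R9 -> on_hand[A=25 B=17] avail[A=24 B=11] open={R10,R11}
Step 21: reserve R12 A 3 -> on_hand[A=25 B=17] avail[A=21 B=11] open={R10,R11,R12}
Step 22: reserve R13 B 7 -> on_hand[A=25 B=17] avail[A=21 B=4] open={R10,R11,R12,R13}
Step 23: cancel R10 -> on_hand[A=25 B=17] avail[A=22 B=4] open={R11,R12,R13}
Step 24: reserve R14 A 3 -> on_hand[A=25 B=17] avail[A=19 B=4] open={R11,R12,R13,R14}
Open reservations: ['R11', 'R12', 'R13', 'R14'] -> 4

Answer: 4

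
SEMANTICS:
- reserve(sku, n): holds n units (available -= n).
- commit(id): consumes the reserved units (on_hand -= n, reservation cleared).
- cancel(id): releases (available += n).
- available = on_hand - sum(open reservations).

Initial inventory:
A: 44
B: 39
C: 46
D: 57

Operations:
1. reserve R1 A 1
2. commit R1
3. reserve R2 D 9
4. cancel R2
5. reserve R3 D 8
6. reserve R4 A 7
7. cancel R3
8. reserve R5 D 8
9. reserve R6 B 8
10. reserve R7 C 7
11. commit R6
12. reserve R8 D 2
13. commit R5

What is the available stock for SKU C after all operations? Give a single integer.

Answer: 39

Derivation:
Step 1: reserve R1 A 1 -> on_hand[A=44 B=39 C=46 D=57] avail[A=43 B=39 C=46 D=57] open={R1}
Step 2: commit R1 -> on_hand[A=43 B=39 C=46 D=57] avail[A=43 B=39 C=46 D=57] open={}
Step 3: reserve R2 D 9 -> on_hand[A=43 B=39 C=46 D=57] avail[A=43 B=39 C=46 D=48] open={R2}
Step 4: cancel R2 -> on_hand[A=43 B=39 C=46 D=57] avail[A=43 B=39 C=46 D=57] open={}
Step 5: reserve R3 D 8 -> on_hand[A=43 B=39 C=46 D=57] avail[A=43 B=39 C=46 D=49] open={R3}
Step 6: reserve R4 A 7 -> on_hand[A=43 B=39 C=46 D=57] avail[A=36 B=39 C=46 D=49] open={R3,R4}
Step 7: cancel R3 -> on_hand[A=43 B=39 C=46 D=57] avail[A=36 B=39 C=46 D=57] open={R4}
Step 8: reserve R5 D 8 -> on_hand[A=43 B=39 C=46 D=57] avail[A=36 B=39 C=46 D=49] open={R4,R5}
Step 9: reserve R6 B 8 -> on_hand[A=43 B=39 C=46 D=57] avail[A=36 B=31 C=46 D=49] open={R4,R5,R6}
Step 10: reserve R7 C 7 -> on_hand[A=43 B=39 C=46 D=57] avail[A=36 B=31 C=39 D=49] open={R4,R5,R6,R7}
Step 11: commit R6 -> on_hand[A=43 B=31 C=46 D=57] avail[A=36 B=31 C=39 D=49] open={R4,R5,R7}
Step 12: reserve R8 D 2 -> on_hand[A=43 B=31 C=46 D=57] avail[A=36 B=31 C=39 D=47] open={R4,R5,R7,R8}
Step 13: commit R5 -> on_hand[A=43 B=31 C=46 D=49] avail[A=36 B=31 C=39 D=47] open={R4,R7,R8}
Final available[C] = 39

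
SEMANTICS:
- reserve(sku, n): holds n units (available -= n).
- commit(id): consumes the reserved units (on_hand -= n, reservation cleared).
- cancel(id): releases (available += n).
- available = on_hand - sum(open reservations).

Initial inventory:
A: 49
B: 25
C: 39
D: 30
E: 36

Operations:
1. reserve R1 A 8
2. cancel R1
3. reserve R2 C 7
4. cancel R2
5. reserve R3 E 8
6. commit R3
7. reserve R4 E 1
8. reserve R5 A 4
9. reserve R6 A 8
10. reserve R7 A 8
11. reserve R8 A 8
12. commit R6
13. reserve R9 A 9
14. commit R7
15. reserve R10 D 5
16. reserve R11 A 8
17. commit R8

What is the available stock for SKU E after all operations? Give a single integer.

Step 1: reserve R1 A 8 -> on_hand[A=49 B=25 C=39 D=30 E=36] avail[A=41 B=25 C=39 D=30 E=36] open={R1}
Step 2: cancel R1 -> on_hand[A=49 B=25 C=39 D=30 E=36] avail[A=49 B=25 C=39 D=30 E=36] open={}
Step 3: reserve R2 C 7 -> on_hand[A=49 B=25 C=39 D=30 E=36] avail[A=49 B=25 C=32 D=30 E=36] open={R2}
Step 4: cancel R2 -> on_hand[A=49 B=25 C=39 D=30 E=36] avail[A=49 B=25 C=39 D=30 E=36] open={}
Step 5: reserve R3 E 8 -> on_hand[A=49 B=25 C=39 D=30 E=36] avail[A=49 B=25 C=39 D=30 E=28] open={R3}
Step 6: commit R3 -> on_hand[A=49 B=25 C=39 D=30 E=28] avail[A=49 B=25 C=39 D=30 E=28] open={}
Step 7: reserve R4 E 1 -> on_hand[A=49 B=25 C=39 D=30 E=28] avail[A=49 B=25 C=39 D=30 E=27] open={R4}
Step 8: reserve R5 A 4 -> on_hand[A=49 B=25 C=39 D=30 E=28] avail[A=45 B=25 C=39 D=30 E=27] open={R4,R5}
Step 9: reserve R6 A 8 -> on_hand[A=49 B=25 C=39 D=30 E=28] avail[A=37 B=25 C=39 D=30 E=27] open={R4,R5,R6}
Step 10: reserve R7 A 8 -> on_hand[A=49 B=25 C=39 D=30 E=28] avail[A=29 B=25 C=39 D=30 E=27] open={R4,R5,R6,R7}
Step 11: reserve R8 A 8 -> on_hand[A=49 B=25 C=39 D=30 E=28] avail[A=21 B=25 C=39 D=30 E=27] open={R4,R5,R6,R7,R8}
Step 12: commit R6 -> on_hand[A=41 B=25 C=39 D=30 E=28] avail[A=21 B=25 C=39 D=30 E=27] open={R4,R5,R7,R8}
Step 13: reserve R9 A 9 -> on_hand[A=41 B=25 C=39 D=30 E=28] avail[A=12 B=25 C=39 D=30 E=27] open={R4,R5,R7,R8,R9}
Step 14: commit R7 -> on_hand[A=33 B=25 C=39 D=30 E=28] avail[A=12 B=25 C=39 D=30 E=27] open={R4,R5,R8,R9}
Step 15: reserve R10 D 5 -> on_hand[A=33 B=25 C=39 D=30 E=28] avail[A=12 B=25 C=39 D=25 E=27] open={R10,R4,R5,R8,R9}
Step 16: reserve R11 A 8 -> on_hand[A=33 B=25 C=39 D=30 E=28] avail[A=4 B=25 C=39 D=25 E=27] open={R10,R11,R4,R5,R8,R9}
Step 17: commit R8 -> on_hand[A=25 B=25 C=39 D=30 E=28] avail[A=4 B=25 C=39 D=25 E=27] open={R10,R11,R4,R5,R9}
Final available[E] = 27

Answer: 27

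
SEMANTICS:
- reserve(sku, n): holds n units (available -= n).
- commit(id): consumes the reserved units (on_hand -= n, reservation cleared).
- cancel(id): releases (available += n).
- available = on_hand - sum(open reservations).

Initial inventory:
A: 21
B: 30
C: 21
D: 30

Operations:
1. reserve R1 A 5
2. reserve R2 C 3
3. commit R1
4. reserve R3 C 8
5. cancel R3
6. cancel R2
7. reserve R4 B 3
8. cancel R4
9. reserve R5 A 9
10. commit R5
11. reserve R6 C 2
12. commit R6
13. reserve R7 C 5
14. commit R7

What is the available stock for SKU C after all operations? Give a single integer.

Step 1: reserve R1 A 5 -> on_hand[A=21 B=30 C=21 D=30] avail[A=16 B=30 C=21 D=30] open={R1}
Step 2: reserve R2 C 3 -> on_hand[A=21 B=30 C=21 D=30] avail[A=16 B=30 C=18 D=30] open={R1,R2}
Step 3: commit R1 -> on_hand[A=16 B=30 C=21 D=30] avail[A=16 B=30 C=18 D=30] open={R2}
Step 4: reserve R3 C 8 -> on_hand[A=16 B=30 C=21 D=30] avail[A=16 B=30 C=10 D=30] open={R2,R3}
Step 5: cancel R3 -> on_hand[A=16 B=30 C=21 D=30] avail[A=16 B=30 C=18 D=30] open={R2}
Step 6: cancel R2 -> on_hand[A=16 B=30 C=21 D=30] avail[A=16 B=30 C=21 D=30] open={}
Step 7: reserve R4 B 3 -> on_hand[A=16 B=30 C=21 D=30] avail[A=16 B=27 C=21 D=30] open={R4}
Step 8: cancel R4 -> on_hand[A=16 B=30 C=21 D=30] avail[A=16 B=30 C=21 D=30] open={}
Step 9: reserve R5 A 9 -> on_hand[A=16 B=30 C=21 D=30] avail[A=7 B=30 C=21 D=30] open={R5}
Step 10: commit R5 -> on_hand[A=7 B=30 C=21 D=30] avail[A=7 B=30 C=21 D=30] open={}
Step 11: reserve R6 C 2 -> on_hand[A=7 B=30 C=21 D=30] avail[A=7 B=30 C=19 D=30] open={R6}
Step 12: commit R6 -> on_hand[A=7 B=30 C=19 D=30] avail[A=7 B=30 C=19 D=30] open={}
Step 13: reserve R7 C 5 -> on_hand[A=7 B=30 C=19 D=30] avail[A=7 B=30 C=14 D=30] open={R7}
Step 14: commit R7 -> on_hand[A=7 B=30 C=14 D=30] avail[A=7 B=30 C=14 D=30] open={}
Final available[C] = 14

Answer: 14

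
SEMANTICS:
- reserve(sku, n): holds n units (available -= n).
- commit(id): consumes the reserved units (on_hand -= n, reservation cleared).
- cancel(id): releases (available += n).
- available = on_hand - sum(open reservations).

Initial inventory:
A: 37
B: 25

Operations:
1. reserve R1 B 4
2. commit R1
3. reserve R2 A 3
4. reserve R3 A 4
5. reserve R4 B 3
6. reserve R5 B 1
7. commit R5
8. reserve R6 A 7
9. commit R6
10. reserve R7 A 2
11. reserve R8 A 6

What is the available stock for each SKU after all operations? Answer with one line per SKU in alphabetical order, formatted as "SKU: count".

Step 1: reserve R1 B 4 -> on_hand[A=37 B=25] avail[A=37 B=21] open={R1}
Step 2: commit R1 -> on_hand[A=37 B=21] avail[A=37 B=21] open={}
Step 3: reserve R2 A 3 -> on_hand[A=37 B=21] avail[A=34 B=21] open={R2}
Step 4: reserve R3 A 4 -> on_hand[A=37 B=21] avail[A=30 B=21] open={R2,R3}
Step 5: reserve R4 B 3 -> on_hand[A=37 B=21] avail[A=30 B=18] open={R2,R3,R4}
Step 6: reserve R5 B 1 -> on_hand[A=37 B=21] avail[A=30 B=17] open={R2,R3,R4,R5}
Step 7: commit R5 -> on_hand[A=37 B=20] avail[A=30 B=17] open={R2,R3,R4}
Step 8: reserve R6 A 7 -> on_hand[A=37 B=20] avail[A=23 B=17] open={R2,R3,R4,R6}
Step 9: commit R6 -> on_hand[A=30 B=20] avail[A=23 B=17] open={R2,R3,R4}
Step 10: reserve R7 A 2 -> on_hand[A=30 B=20] avail[A=21 B=17] open={R2,R3,R4,R7}
Step 11: reserve R8 A 6 -> on_hand[A=30 B=20] avail[A=15 B=17] open={R2,R3,R4,R7,R8}

Answer: A: 15
B: 17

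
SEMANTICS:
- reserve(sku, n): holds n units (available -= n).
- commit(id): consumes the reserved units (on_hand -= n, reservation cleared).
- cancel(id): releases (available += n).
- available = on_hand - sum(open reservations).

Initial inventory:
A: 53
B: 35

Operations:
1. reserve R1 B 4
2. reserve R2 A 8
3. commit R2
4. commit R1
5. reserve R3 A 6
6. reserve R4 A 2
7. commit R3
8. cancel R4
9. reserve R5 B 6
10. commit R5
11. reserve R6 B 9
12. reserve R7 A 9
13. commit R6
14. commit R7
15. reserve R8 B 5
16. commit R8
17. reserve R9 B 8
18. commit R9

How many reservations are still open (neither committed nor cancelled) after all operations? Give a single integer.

Step 1: reserve R1 B 4 -> on_hand[A=53 B=35] avail[A=53 B=31] open={R1}
Step 2: reserve R2 A 8 -> on_hand[A=53 B=35] avail[A=45 B=31] open={R1,R2}
Step 3: commit R2 -> on_hand[A=45 B=35] avail[A=45 B=31] open={R1}
Step 4: commit R1 -> on_hand[A=45 B=31] avail[A=45 B=31] open={}
Step 5: reserve R3 A 6 -> on_hand[A=45 B=31] avail[A=39 B=31] open={R3}
Step 6: reserve R4 A 2 -> on_hand[A=45 B=31] avail[A=37 B=31] open={R3,R4}
Step 7: commit R3 -> on_hand[A=39 B=31] avail[A=37 B=31] open={R4}
Step 8: cancel R4 -> on_hand[A=39 B=31] avail[A=39 B=31] open={}
Step 9: reserve R5 B 6 -> on_hand[A=39 B=31] avail[A=39 B=25] open={R5}
Step 10: commit R5 -> on_hand[A=39 B=25] avail[A=39 B=25] open={}
Step 11: reserve R6 B 9 -> on_hand[A=39 B=25] avail[A=39 B=16] open={R6}
Step 12: reserve R7 A 9 -> on_hand[A=39 B=25] avail[A=30 B=16] open={R6,R7}
Step 13: commit R6 -> on_hand[A=39 B=16] avail[A=30 B=16] open={R7}
Step 14: commit R7 -> on_hand[A=30 B=16] avail[A=30 B=16] open={}
Step 15: reserve R8 B 5 -> on_hand[A=30 B=16] avail[A=30 B=11] open={R8}
Step 16: commit R8 -> on_hand[A=30 B=11] avail[A=30 B=11] open={}
Step 17: reserve R9 B 8 -> on_hand[A=30 B=11] avail[A=30 B=3] open={R9}
Step 18: commit R9 -> on_hand[A=30 B=3] avail[A=30 B=3] open={}
Open reservations: [] -> 0

Answer: 0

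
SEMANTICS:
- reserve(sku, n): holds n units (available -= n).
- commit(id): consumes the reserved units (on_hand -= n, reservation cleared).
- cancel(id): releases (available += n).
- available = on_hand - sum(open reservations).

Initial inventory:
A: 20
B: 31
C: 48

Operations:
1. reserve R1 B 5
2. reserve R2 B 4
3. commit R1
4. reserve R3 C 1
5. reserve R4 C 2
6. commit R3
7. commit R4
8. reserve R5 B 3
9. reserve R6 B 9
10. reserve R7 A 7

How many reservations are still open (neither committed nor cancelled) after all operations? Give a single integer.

Step 1: reserve R1 B 5 -> on_hand[A=20 B=31 C=48] avail[A=20 B=26 C=48] open={R1}
Step 2: reserve R2 B 4 -> on_hand[A=20 B=31 C=48] avail[A=20 B=22 C=48] open={R1,R2}
Step 3: commit R1 -> on_hand[A=20 B=26 C=48] avail[A=20 B=22 C=48] open={R2}
Step 4: reserve R3 C 1 -> on_hand[A=20 B=26 C=48] avail[A=20 B=22 C=47] open={R2,R3}
Step 5: reserve R4 C 2 -> on_hand[A=20 B=26 C=48] avail[A=20 B=22 C=45] open={R2,R3,R4}
Step 6: commit R3 -> on_hand[A=20 B=26 C=47] avail[A=20 B=22 C=45] open={R2,R4}
Step 7: commit R4 -> on_hand[A=20 B=26 C=45] avail[A=20 B=22 C=45] open={R2}
Step 8: reserve R5 B 3 -> on_hand[A=20 B=26 C=45] avail[A=20 B=19 C=45] open={R2,R5}
Step 9: reserve R6 B 9 -> on_hand[A=20 B=26 C=45] avail[A=20 B=10 C=45] open={R2,R5,R6}
Step 10: reserve R7 A 7 -> on_hand[A=20 B=26 C=45] avail[A=13 B=10 C=45] open={R2,R5,R6,R7}
Open reservations: ['R2', 'R5', 'R6', 'R7'] -> 4

Answer: 4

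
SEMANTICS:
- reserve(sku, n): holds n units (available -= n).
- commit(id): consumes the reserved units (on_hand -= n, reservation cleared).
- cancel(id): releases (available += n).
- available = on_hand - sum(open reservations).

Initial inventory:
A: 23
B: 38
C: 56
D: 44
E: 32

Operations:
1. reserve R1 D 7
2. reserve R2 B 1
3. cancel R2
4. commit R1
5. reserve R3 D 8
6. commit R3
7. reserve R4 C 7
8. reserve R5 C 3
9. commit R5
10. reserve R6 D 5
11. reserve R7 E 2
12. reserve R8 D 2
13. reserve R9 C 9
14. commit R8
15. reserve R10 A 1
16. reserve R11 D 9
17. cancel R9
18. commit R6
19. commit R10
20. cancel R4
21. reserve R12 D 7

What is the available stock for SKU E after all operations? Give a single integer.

Step 1: reserve R1 D 7 -> on_hand[A=23 B=38 C=56 D=44 E=32] avail[A=23 B=38 C=56 D=37 E=32] open={R1}
Step 2: reserve R2 B 1 -> on_hand[A=23 B=38 C=56 D=44 E=32] avail[A=23 B=37 C=56 D=37 E=32] open={R1,R2}
Step 3: cancel R2 -> on_hand[A=23 B=38 C=56 D=44 E=32] avail[A=23 B=38 C=56 D=37 E=32] open={R1}
Step 4: commit R1 -> on_hand[A=23 B=38 C=56 D=37 E=32] avail[A=23 B=38 C=56 D=37 E=32] open={}
Step 5: reserve R3 D 8 -> on_hand[A=23 B=38 C=56 D=37 E=32] avail[A=23 B=38 C=56 D=29 E=32] open={R3}
Step 6: commit R3 -> on_hand[A=23 B=38 C=56 D=29 E=32] avail[A=23 B=38 C=56 D=29 E=32] open={}
Step 7: reserve R4 C 7 -> on_hand[A=23 B=38 C=56 D=29 E=32] avail[A=23 B=38 C=49 D=29 E=32] open={R4}
Step 8: reserve R5 C 3 -> on_hand[A=23 B=38 C=56 D=29 E=32] avail[A=23 B=38 C=46 D=29 E=32] open={R4,R5}
Step 9: commit R5 -> on_hand[A=23 B=38 C=53 D=29 E=32] avail[A=23 B=38 C=46 D=29 E=32] open={R4}
Step 10: reserve R6 D 5 -> on_hand[A=23 B=38 C=53 D=29 E=32] avail[A=23 B=38 C=46 D=24 E=32] open={R4,R6}
Step 11: reserve R7 E 2 -> on_hand[A=23 B=38 C=53 D=29 E=32] avail[A=23 B=38 C=46 D=24 E=30] open={R4,R6,R7}
Step 12: reserve R8 D 2 -> on_hand[A=23 B=38 C=53 D=29 E=32] avail[A=23 B=38 C=46 D=22 E=30] open={R4,R6,R7,R8}
Step 13: reserve R9 C 9 -> on_hand[A=23 B=38 C=53 D=29 E=32] avail[A=23 B=38 C=37 D=22 E=30] open={R4,R6,R7,R8,R9}
Step 14: commit R8 -> on_hand[A=23 B=38 C=53 D=27 E=32] avail[A=23 B=38 C=37 D=22 E=30] open={R4,R6,R7,R9}
Step 15: reserve R10 A 1 -> on_hand[A=23 B=38 C=53 D=27 E=32] avail[A=22 B=38 C=37 D=22 E=30] open={R10,R4,R6,R7,R9}
Step 16: reserve R11 D 9 -> on_hand[A=23 B=38 C=53 D=27 E=32] avail[A=22 B=38 C=37 D=13 E=30] open={R10,R11,R4,R6,R7,R9}
Step 17: cancel R9 -> on_hand[A=23 B=38 C=53 D=27 E=32] avail[A=22 B=38 C=46 D=13 E=30] open={R10,R11,R4,R6,R7}
Step 18: commit R6 -> on_hand[A=23 B=38 C=53 D=22 E=32] avail[A=22 B=38 C=46 D=13 E=30] open={R10,R11,R4,R7}
Step 19: commit R10 -> on_hand[A=22 B=38 C=53 D=22 E=32] avail[A=22 B=38 C=46 D=13 E=30] open={R11,R4,R7}
Step 20: cancel R4 -> on_hand[A=22 B=38 C=53 D=22 E=32] avail[A=22 B=38 C=53 D=13 E=30] open={R11,R7}
Step 21: reserve R12 D 7 -> on_hand[A=22 B=38 C=53 D=22 E=32] avail[A=22 B=38 C=53 D=6 E=30] open={R11,R12,R7}
Final available[E] = 30

Answer: 30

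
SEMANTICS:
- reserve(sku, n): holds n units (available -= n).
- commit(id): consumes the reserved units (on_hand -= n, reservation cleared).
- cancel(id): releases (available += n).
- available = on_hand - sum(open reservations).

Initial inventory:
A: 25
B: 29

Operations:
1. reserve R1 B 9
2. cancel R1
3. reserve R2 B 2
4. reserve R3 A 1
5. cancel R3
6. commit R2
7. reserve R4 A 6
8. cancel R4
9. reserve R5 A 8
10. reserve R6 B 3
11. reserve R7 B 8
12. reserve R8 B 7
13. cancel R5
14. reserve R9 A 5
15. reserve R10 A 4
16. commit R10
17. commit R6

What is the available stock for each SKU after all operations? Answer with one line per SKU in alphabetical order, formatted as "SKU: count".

Answer: A: 16
B: 9

Derivation:
Step 1: reserve R1 B 9 -> on_hand[A=25 B=29] avail[A=25 B=20] open={R1}
Step 2: cancel R1 -> on_hand[A=25 B=29] avail[A=25 B=29] open={}
Step 3: reserve R2 B 2 -> on_hand[A=25 B=29] avail[A=25 B=27] open={R2}
Step 4: reserve R3 A 1 -> on_hand[A=25 B=29] avail[A=24 B=27] open={R2,R3}
Step 5: cancel R3 -> on_hand[A=25 B=29] avail[A=25 B=27] open={R2}
Step 6: commit R2 -> on_hand[A=25 B=27] avail[A=25 B=27] open={}
Step 7: reserve R4 A 6 -> on_hand[A=25 B=27] avail[A=19 B=27] open={R4}
Step 8: cancel R4 -> on_hand[A=25 B=27] avail[A=25 B=27] open={}
Step 9: reserve R5 A 8 -> on_hand[A=25 B=27] avail[A=17 B=27] open={R5}
Step 10: reserve R6 B 3 -> on_hand[A=25 B=27] avail[A=17 B=24] open={R5,R6}
Step 11: reserve R7 B 8 -> on_hand[A=25 B=27] avail[A=17 B=16] open={R5,R6,R7}
Step 12: reserve R8 B 7 -> on_hand[A=25 B=27] avail[A=17 B=9] open={R5,R6,R7,R8}
Step 13: cancel R5 -> on_hand[A=25 B=27] avail[A=25 B=9] open={R6,R7,R8}
Step 14: reserve R9 A 5 -> on_hand[A=25 B=27] avail[A=20 B=9] open={R6,R7,R8,R9}
Step 15: reserve R10 A 4 -> on_hand[A=25 B=27] avail[A=16 B=9] open={R10,R6,R7,R8,R9}
Step 16: commit R10 -> on_hand[A=21 B=27] avail[A=16 B=9] open={R6,R7,R8,R9}
Step 17: commit R6 -> on_hand[A=21 B=24] avail[A=16 B=9] open={R7,R8,R9}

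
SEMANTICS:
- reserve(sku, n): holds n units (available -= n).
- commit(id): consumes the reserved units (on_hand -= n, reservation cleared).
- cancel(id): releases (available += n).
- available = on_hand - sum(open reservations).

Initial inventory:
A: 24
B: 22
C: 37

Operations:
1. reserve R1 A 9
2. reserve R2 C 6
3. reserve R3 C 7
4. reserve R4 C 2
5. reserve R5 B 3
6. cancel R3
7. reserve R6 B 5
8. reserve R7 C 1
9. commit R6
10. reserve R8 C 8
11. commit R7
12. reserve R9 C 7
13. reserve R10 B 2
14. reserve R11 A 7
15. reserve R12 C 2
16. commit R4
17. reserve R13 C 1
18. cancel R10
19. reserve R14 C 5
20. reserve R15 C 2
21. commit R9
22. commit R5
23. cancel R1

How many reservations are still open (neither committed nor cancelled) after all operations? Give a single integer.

Answer: 7

Derivation:
Step 1: reserve R1 A 9 -> on_hand[A=24 B=22 C=37] avail[A=15 B=22 C=37] open={R1}
Step 2: reserve R2 C 6 -> on_hand[A=24 B=22 C=37] avail[A=15 B=22 C=31] open={R1,R2}
Step 3: reserve R3 C 7 -> on_hand[A=24 B=22 C=37] avail[A=15 B=22 C=24] open={R1,R2,R3}
Step 4: reserve R4 C 2 -> on_hand[A=24 B=22 C=37] avail[A=15 B=22 C=22] open={R1,R2,R3,R4}
Step 5: reserve R5 B 3 -> on_hand[A=24 B=22 C=37] avail[A=15 B=19 C=22] open={R1,R2,R3,R4,R5}
Step 6: cancel R3 -> on_hand[A=24 B=22 C=37] avail[A=15 B=19 C=29] open={R1,R2,R4,R5}
Step 7: reserve R6 B 5 -> on_hand[A=24 B=22 C=37] avail[A=15 B=14 C=29] open={R1,R2,R4,R5,R6}
Step 8: reserve R7 C 1 -> on_hand[A=24 B=22 C=37] avail[A=15 B=14 C=28] open={R1,R2,R4,R5,R6,R7}
Step 9: commit R6 -> on_hand[A=24 B=17 C=37] avail[A=15 B=14 C=28] open={R1,R2,R4,R5,R7}
Step 10: reserve R8 C 8 -> on_hand[A=24 B=17 C=37] avail[A=15 B=14 C=20] open={R1,R2,R4,R5,R7,R8}
Step 11: commit R7 -> on_hand[A=24 B=17 C=36] avail[A=15 B=14 C=20] open={R1,R2,R4,R5,R8}
Step 12: reserve R9 C 7 -> on_hand[A=24 B=17 C=36] avail[A=15 B=14 C=13] open={R1,R2,R4,R5,R8,R9}
Step 13: reserve R10 B 2 -> on_hand[A=24 B=17 C=36] avail[A=15 B=12 C=13] open={R1,R10,R2,R4,R5,R8,R9}
Step 14: reserve R11 A 7 -> on_hand[A=24 B=17 C=36] avail[A=8 B=12 C=13] open={R1,R10,R11,R2,R4,R5,R8,R9}
Step 15: reserve R12 C 2 -> on_hand[A=24 B=17 C=36] avail[A=8 B=12 C=11] open={R1,R10,R11,R12,R2,R4,R5,R8,R9}
Step 16: commit R4 -> on_hand[A=24 B=17 C=34] avail[A=8 B=12 C=11] open={R1,R10,R11,R12,R2,R5,R8,R9}
Step 17: reserve R13 C 1 -> on_hand[A=24 B=17 C=34] avail[A=8 B=12 C=10] open={R1,R10,R11,R12,R13,R2,R5,R8,R9}
Step 18: cancel R10 -> on_hand[A=24 B=17 C=34] avail[A=8 B=14 C=10] open={R1,R11,R12,R13,R2,R5,R8,R9}
Step 19: reserve R14 C 5 -> on_hand[A=24 B=17 C=34] avail[A=8 B=14 C=5] open={R1,R11,R12,R13,R14,R2,R5,R8,R9}
Step 20: reserve R15 C 2 -> on_hand[A=24 B=17 C=34] avail[A=8 B=14 C=3] open={R1,R11,R12,R13,R14,R15,R2,R5,R8,R9}
Step 21: commit R9 -> on_hand[A=24 B=17 C=27] avail[A=8 B=14 C=3] open={R1,R11,R12,R13,R14,R15,R2,R5,R8}
Step 22: commit R5 -> on_hand[A=24 B=14 C=27] avail[A=8 B=14 C=3] open={R1,R11,R12,R13,R14,R15,R2,R8}
Step 23: cancel R1 -> on_hand[A=24 B=14 C=27] avail[A=17 B=14 C=3] open={R11,R12,R13,R14,R15,R2,R8}
Open reservations: ['R11', 'R12', 'R13', 'R14', 'R15', 'R2', 'R8'] -> 7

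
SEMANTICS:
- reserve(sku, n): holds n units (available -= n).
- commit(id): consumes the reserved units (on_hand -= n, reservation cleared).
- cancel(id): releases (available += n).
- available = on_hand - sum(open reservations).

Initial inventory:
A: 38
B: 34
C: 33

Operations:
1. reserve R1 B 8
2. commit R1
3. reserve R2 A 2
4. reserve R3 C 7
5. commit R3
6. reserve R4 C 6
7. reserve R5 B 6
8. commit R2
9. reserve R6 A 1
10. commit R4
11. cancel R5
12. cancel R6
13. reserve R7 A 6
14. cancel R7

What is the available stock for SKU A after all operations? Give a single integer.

Step 1: reserve R1 B 8 -> on_hand[A=38 B=34 C=33] avail[A=38 B=26 C=33] open={R1}
Step 2: commit R1 -> on_hand[A=38 B=26 C=33] avail[A=38 B=26 C=33] open={}
Step 3: reserve R2 A 2 -> on_hand[A=38 B=26 C=33] avail[A=36 B=26 C=33] open={R2}
Step 4: reserve R3 C 7 -> on_hand[A=38 B=26 C=33] avail[A=36 B=26 C=26] open={R2,R3}
Step 5: commit R3 -> on_hand[A=38 B=26 C=26] avail[A=36 B=26 C=26] open={R2}
Step 6: reserve R4 C 6 -> on_hand[A=38 B=26 C=26] avail[A=36 B=26 C=20] open={R2,R4}
Step 7: reserve R5 B 6 -> on_hand[A=38 B=26 C=26] avail[A=36 B=20 C=20] open={R2,R4,R5}
Step 8: commit R2 -> on_hand[A=36 B=26 C=26] avail[A=36 B=20 C=20] open={R4,R5}
Step 9: reserve R6 A 1 -> on_hand[A=36 B=26 C=26] avail[A=35 B=20 C=20] open={R4,R5,R6}
Step 10: commit R4 -> on_hand[A=36 B=26 C=20] avail[A=35 B=20 C=20] open={R5,R6}
Step 11: cancel R5 -> on_hand[A=36 B=26 C=20] avail[A=35 B=26 C=20] open={R6}
Step 12: cancel R6 -> on_hand[A=36 B=26 C=20] avail[A=36 B=26 C=20] open={}
Step 13: reserve R7 A 6 -> on_hand[A=36 B=26 C=20] avail[A=30 B=26 C=20] open={R7}
Step 14: cancel R7 -> on_hand[A=36 B=26 C=20] avail[A=36 B=26 C=20] open={}
Final available[A] = 36

Answer: 36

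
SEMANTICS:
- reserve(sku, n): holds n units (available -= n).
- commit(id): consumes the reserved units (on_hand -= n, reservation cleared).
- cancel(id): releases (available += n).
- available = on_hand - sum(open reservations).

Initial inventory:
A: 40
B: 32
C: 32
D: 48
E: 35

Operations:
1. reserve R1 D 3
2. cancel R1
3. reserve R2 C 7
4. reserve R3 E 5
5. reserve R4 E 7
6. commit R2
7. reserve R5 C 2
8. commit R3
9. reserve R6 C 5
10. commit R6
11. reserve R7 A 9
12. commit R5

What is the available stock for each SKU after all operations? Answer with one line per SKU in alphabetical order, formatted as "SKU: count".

Step 1: reserve R1 D 3 -> on_hand[A=40 B=32 C=32 D=48 E=35] avail[A=40 B=32 C=32 D=45 E=35] open={R1}
Step 2: cancel R1 -> on_hand[A=40 B=32 C=32 D=48 E=35] avail[A=40 B=32 C=32 D=48 E=35] open={}
Step 3: reserve R2 C 7 -> on_hand[A=40 B=32 C=32 D=48 E=35] avail[A=40 B=32 C=25 D=48 E=35] open={R2}
Step 4: reserve R3 E 5 -> on_hand[A=40 B=32 C=32 D=48 E=35] avail[A=40 B=32 C=25 D=48 E=30] open={R2,R3}
Step 5: reserve R4 E 7 -> on_hand[A=40 B=32 C=32 D=48 E=35] avail[A=40 B=32 C=25 D=48 E=23] open={R2,R3,R4}
Step 6: commit R2 -> on_hand[A=40 B=32 C=25 D=48 E=35] avail[A=40 B=32 C=25 D=48 E=23] open={R3,R4}
Step 7: reserve R5 C 2 -> on_hand[A=40 B=32 C=25 D=48 E=35] avail[A=40 B=32 C=23 D=48 E=23] open={R3,R4,R5}
Step 8: commit R3 -> on_hand[A=40 B=32 C=25 D=48 E=30] avail[A=40 B=32 C=23 D=48 E=23] open={R4,R5}
Step 9: reserve R6 C 5 -> on_hand[A=40 B=32 C=25 D=48 E=30] avail[A=40 B=32 C=18 D=48 E=23] open={R4,R5,R6}
Step 10: commit R6 -> on_hand[A=40 B=32 C=20 D=48 E=30] avail[A=40 B=32 C=18 D=48 E=23] open={R4,R5}
Step 11: reserve R7 A 9 -> on_hand[A=40 B=32 C=20 D=48 E=30] avail[A=31 B=32 C=18 D=48 E=23] open={R4,R5,R7}
Step 12: commit R5 -> on_hand[A=40 B=32 C=18 D=48 E=30] avail[A=31 B=32 C=18 D=48 E=23] open={R4,R7}

Answer: A: 31
B: 32
C: 18
D: 48
E: 23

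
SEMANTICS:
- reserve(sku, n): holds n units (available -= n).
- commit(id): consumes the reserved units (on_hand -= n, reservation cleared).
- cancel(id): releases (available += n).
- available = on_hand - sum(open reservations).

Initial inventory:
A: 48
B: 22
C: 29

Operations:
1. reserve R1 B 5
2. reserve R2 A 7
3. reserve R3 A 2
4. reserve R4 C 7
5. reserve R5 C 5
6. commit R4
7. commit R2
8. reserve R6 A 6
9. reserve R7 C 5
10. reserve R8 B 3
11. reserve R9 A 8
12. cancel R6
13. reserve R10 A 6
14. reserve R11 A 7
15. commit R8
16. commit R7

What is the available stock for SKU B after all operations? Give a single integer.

Answer: 14

Derivation:
Step 1: reserve R1 B 5 -> on_hand[A=48 B=22 C=29] avail[A=48 B=17 C=29] open={R1}
Step 2: reserve R2 A 7 -> on_hand[A=48 B=22 C=29] avail[A=41 B=17 C=29] open={R1,R2}
Step 3: reserve R3 A 2 -> on_hand[A=48 B=22 C=29] avail[A=39 B=17 C=29] open={R1,R2,R3}
Step 4: reserve R4 C 7 -> on_hand[A=48 B=22 C=29] avail[A=39 B=17 C=22] open={R1,R2,R3,R4}
Step 5: reserve R5 C 5 -> on_hand[A=48 B=22 C=29] avail[A=39 B=17 C=17] open={R1,R2,R3,R4,R5}
Step 6: commit R4 -> on_hand[A=48 B=22 C=22] avail[A=39 B=17 C=17] open={R1,R2,R3,R5}
Step 7: commit R2 -> on_hand[A=41 B=22 C=22] avail[A=39 B=17 C=17] open={R1,R3,R5}
Step 8: reserve R6 A 6 -> on_hand[A=41 B=22 C=22] avail[A=33 B=17 C=17] open={R1,R3,R5,R6}
Step 9: reserve R7 C 5 -> on_hand[A=41 B=22 C=22] avail[A=33 B=17 C=12] open={R1,R3,R5,R6,R7}
Step 10: reserve R8 B 3 -> on_hand[A=41 B=22 C=22] avail[A=33 B=14 C=12] open={R1,R3,R5,R6,R7,R8}
Step 11: reserve R9 A 8 -> on_hand[A=41 B=22 C=22] avail[A=25 B=14 C=12] open={R1,R3,R5,R6,R7,R8,R9}
Step 12: cancel R6 -> on_hand[A=41 B=22 C=22] avail[A=31 B=14 C=12] open={R1,R3,R5,R7,R8,R9}
Step 13: reserve R10 A 6 -> on_hand[A=41 B=22 C=22] avail[A=25 B=14 C=12] open={R1,R10,R3,R5,R7,R8,R9}
Step 14: reserve R11 A 7 -> on_hand[A=41 B=22 C=22] avail[A=18 B=14 C=12] open={R1,R10,R11,R3,R5,R7,R8,R9}
Step 15: commit R8 -> on_hand[A=41 B=19 C=22] avail[A=18 B=14 C=12] open={R1,R10,R11,R3,R5,R7,R9}
Step 16: commit R7 -> on_hand[A=41 B=19 C=17] avail[A=18 B=14 C=12] open={R1,R10,R11,R3,R5,R9}
Final available[B] = 14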